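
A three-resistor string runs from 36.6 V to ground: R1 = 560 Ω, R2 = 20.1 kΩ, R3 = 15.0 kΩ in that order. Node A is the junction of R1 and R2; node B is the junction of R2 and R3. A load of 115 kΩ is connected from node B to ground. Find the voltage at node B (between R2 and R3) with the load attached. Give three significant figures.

At node B, R3 is in parallel with the load: R3‖R_L = 13270 Ω.
Below node A the resistance is R2 + (R3‖R_L) = 33370 Ω, so V_A = 36.6 × 33370/33930 = 36.00 V.
Then V_B = V_A × (R3‖R_L)/(R2 + R3‖R_L) = 36.00 × 13270/33370 = 14.3 V.

V ≈ 14.3 V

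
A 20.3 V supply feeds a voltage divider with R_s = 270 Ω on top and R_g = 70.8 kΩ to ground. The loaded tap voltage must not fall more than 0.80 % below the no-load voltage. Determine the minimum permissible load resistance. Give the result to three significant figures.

Output resistance R_th = R_s‖R_g = (270 × 70800)/71070 = 269.0 Ω.
The fractional drop is R_th/(R_th + R_L); requiring this ≤ 0.00800 gives R_L ≥ R_th(1/0.00800 − 1) = 269.0 × 124.0 = 33.4 kΩ.

R_L(min) ≈ 33.4 kΩ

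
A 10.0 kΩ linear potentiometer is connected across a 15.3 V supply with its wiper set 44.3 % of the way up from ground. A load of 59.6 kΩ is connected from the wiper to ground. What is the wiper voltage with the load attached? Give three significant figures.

The wiper splits the pot into (1−α)R = 5.570 kΩ above and αR = 4.430 kΩ below.
Lower section ‖ load = 4.124 kΩ.
V_wiper = 15.3 × 4.124/(5.570 + 4.124) = 6.51 V.

V ≈ 6.51 V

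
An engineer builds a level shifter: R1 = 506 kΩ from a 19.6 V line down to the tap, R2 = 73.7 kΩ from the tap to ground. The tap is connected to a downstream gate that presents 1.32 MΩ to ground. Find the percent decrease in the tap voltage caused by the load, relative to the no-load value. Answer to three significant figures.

The divider's output (Thévenin) resistance is R1‖R2 = 64.33 kΩ.
Fractional drop under load = R_th/(R_th + R_L) = 64.33 / (64.33 + 1320) = 0.04647.
So the output falls by 4.65 %.

4.65 %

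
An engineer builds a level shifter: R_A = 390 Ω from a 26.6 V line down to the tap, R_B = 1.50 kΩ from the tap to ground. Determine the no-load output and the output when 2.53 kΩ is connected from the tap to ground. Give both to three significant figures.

Open-circuit: V = 26.6 × 1500/(390 + 1500) = 21.1 V.
With the load, R_B becomes R_B‖R_L = 941.7 Ω, so V = 26.6 × 941.7/1332 = 18.8 V.

Unloaded: 21.1 V; loaded: 18.8 V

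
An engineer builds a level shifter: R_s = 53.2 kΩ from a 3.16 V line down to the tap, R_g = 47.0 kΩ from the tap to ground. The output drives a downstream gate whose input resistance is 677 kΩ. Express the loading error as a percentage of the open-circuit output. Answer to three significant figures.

The divider's output (Thévenin) resistance is R_s‖R_g = 24.95 kΩ.
Fractional drop under load = R_th/(R_th + R_L) = 24.95 / (24.95 + 677) = 0.03555.
So the output falls by 3.55 %.

3.55 %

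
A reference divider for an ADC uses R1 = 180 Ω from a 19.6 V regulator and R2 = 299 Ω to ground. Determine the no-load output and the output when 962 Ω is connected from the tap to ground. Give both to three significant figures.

Open-circuit: V = 19.6 × 299/(180 + 299) = 12.2 V.
With the load, R2 becomes R2‖R_L = 228.1 Ω, so V = 19.6 × 228.1/408.1 = 11.0 V.

Unloaded: 12.2 V; loaded: 11.0 V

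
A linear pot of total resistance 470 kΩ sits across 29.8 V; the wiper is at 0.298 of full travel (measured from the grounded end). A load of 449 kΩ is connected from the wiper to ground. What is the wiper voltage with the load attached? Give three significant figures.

The wiper splits the pot into (1−α)R = 329.9 kΩ above and αR = 140.1 kΩ below.
Lower section ‖ load = 106.8 kΩ.
V_wiper = 29.8 × 106.8/(329.9 + 106.8) = 7.29 V.

V ≈ 7.29 V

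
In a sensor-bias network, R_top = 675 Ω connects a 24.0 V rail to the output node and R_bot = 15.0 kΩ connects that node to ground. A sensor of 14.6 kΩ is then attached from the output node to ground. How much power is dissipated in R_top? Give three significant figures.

Total resistance from the source is R_top + (R_bot‖R_L) = 8074 Ω, so I = 24.0/8074 Ω = 2.973 mA.
P = I²·R_top = (2.973 mA)² × 675 Ω = 5.96 mW.

P ≈ 5.96 mW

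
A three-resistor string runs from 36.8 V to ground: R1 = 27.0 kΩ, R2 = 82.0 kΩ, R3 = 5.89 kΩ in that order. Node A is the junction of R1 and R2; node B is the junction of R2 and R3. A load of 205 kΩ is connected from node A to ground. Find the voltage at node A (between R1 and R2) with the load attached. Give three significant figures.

Below node A the series string R2+R3 = 87.89 kΩ sits in parallel with the 205 kΩ load: 61.52 kΩ.
V_A = 36.8 × 61.52/(27.0 + 61.52) = 25.6 V.

V ≈ 25.6 V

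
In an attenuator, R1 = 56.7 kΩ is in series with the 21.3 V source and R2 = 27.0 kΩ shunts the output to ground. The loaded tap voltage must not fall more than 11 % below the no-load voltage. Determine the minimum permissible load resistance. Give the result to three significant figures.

R_L(min) ≈ 148 kΩ

Output resistance R_th = R1‖R2 = (56.7 × 27.0)/83.70 = 18.29 kΩ.
The fractional drop is R_th/(R_th + R_L); requiring this ≤ 0.110 gives R_L ≥ R_th(1/0.110 − 1) = 18.29 × 8.091 = 148 kΩ.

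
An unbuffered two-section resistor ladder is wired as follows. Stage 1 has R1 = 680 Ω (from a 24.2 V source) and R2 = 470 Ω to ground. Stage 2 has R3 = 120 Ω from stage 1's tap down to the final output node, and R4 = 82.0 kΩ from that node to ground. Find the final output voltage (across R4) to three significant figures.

V_out ≈ 9.84 V

Stage 2 presents R3+R4 = 82120 Ω as a load on stage 1's tap.
Stage 1's lower leg becomes R2‖(R3+R4) = 467.3 Ω, so V_mid = 24.2 × 467.3/1147 = 9.857 V.
Stage 2 is itself unloaded: V_out = V_mid × R4/(R3+R4) = 9.857 × 82000/82120 = 9.84 V.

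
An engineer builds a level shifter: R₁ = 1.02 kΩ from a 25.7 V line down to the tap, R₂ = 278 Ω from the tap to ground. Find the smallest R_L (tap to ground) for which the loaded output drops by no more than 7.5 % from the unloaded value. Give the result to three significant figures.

Output resistance R_th = R₁‖R₂ = (1020 × 278)/1298 = 218.5 Ω.
The fractional drop is R_th/(R_th + R_L); requiring this ≤ 0.0750 gives R_L ≥ R_th(1/0.0750 − 1) = 218.5 × 12.33 = 2.69 kΩ.

R_L(min) ≈ 2.69 kΩ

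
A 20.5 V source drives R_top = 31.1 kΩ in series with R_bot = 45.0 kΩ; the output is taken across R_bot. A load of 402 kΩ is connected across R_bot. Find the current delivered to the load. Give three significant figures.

R_bot‖R_L = 40.47 kΩ; V_out = 20.5 × 40.47/71.57 = 11.59 V.
I_L = V_out / R_L = 11.59 / 402 kΩ = 0.0288 mA.

I_L ≈ 0.0288 mA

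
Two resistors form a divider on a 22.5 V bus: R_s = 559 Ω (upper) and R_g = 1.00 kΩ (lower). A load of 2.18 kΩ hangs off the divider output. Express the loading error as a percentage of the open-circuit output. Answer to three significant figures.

Unloaded V = 22.5 × 1000/1559 = 14.432 V.
Loaded: R_g‖R_L = 685.5 Ω, giving V = 22.5 × 685.5/1245 = 12.394 V.
Drop = (14.432 − 12.394) / 14.432 = 14.1 %.

14.1 %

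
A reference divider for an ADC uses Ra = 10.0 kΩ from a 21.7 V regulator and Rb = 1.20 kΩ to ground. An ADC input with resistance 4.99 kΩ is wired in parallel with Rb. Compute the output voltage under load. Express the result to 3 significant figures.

The load sits in parallel with Rb: Rb‖R_L = (1.20 × 4.99) / (1.20 + 4.99) = 0.9674 kΩ.
V_out = 21.7 × 0.9674 / (10.0 + 0.9674) = 21.7 × 0.9674/10.97 = 1.91 V.

V_out ≈ 1.91 V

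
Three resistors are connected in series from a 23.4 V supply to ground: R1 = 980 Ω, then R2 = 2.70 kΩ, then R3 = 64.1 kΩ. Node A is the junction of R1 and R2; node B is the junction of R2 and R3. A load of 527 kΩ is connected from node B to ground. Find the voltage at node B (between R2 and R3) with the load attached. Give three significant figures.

V ≈ 22.0 V

At node B, R3 is in parallel with the load: R3‖R_L = 57150 Ω.
Below node A the resistance is R2 + (R3‖R_L) = 59850 Ω, so V_A = 23.4 × 59850/60830 = 23.02 V.
Then V_B = V_A × (R3‖R_L)/(R2 + R3‖R_L) = 23.02 × 57150/59850 = 22.0 V.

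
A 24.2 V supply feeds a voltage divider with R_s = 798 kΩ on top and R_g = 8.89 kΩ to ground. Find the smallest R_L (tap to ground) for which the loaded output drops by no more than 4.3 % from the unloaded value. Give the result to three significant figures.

Output resistance R_th = R_s‖R_g = (798 × 8.89)/806.9 = 8.792 kΩ.
The fractional drop is R_th/(R_th + R_L); requiring this ≤ 0.0430 gives R_L ≥ R_th(1/0.0430 − 1) = 8.792 × 22.26 = 196 kΩ.

R_L(min) ≈ 196 kΩ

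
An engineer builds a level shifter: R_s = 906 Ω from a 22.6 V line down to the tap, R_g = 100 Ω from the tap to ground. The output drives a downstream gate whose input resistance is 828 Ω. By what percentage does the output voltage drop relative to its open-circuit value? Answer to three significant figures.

9.81 %

Unloaded V = 22.6 × 100/1006 = 2.2465 V.
Loaded: R_g‖R_L = 89.22 Ω, giving V = 22.6 × 89.22/995.2 = 2.0261 V.
Drop = (2.2465 − 2.0261) / 2.2465 = 9.81 %.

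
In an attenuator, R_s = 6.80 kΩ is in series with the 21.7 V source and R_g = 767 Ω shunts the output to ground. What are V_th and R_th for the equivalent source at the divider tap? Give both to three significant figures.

V_th is the open-circuit tap voltage: 21.7 × 767/(6800 + 767) = 2.20 V.
With the supply zeroed, R_s and R_g appear in parallel from the tap: R_th = R_s‖R_g = (6800 × 767)/7567 = 689 Ω.

V_th = 2.20 V, R_th = 689 Ω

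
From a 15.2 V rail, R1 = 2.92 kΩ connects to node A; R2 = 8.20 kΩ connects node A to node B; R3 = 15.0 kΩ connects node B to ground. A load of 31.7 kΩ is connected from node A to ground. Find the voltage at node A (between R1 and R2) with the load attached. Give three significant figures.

Below node A the series string R2+R3 = 23.20 kΩ sits in parallel with the 31.7 kΩ load: 13.40 kΩ.
V_A = 15.2 × 13.40/(2.92 + 13.40) = 12.5 V.

V ≈ 12.5 V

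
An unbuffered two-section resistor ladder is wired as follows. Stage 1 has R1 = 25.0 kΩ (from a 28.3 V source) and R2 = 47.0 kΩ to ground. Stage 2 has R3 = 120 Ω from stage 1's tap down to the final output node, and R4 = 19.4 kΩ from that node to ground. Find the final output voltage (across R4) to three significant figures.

V_out ≈ 10.0 V

Stage 2 presents R3+R4 = 19520 Ω as a load on stage 1's tap.
Stage 1's lower leg becomes R2‖(R3+R4) = 13790 Ω, so V_mid = 28.3 × 13790/38790 = 10.06 V.
Stage 2 is itself unloaded: V_out = V_mid × R4/(R3+R4) = 10.06 × 19400/19520 = 10.0 V.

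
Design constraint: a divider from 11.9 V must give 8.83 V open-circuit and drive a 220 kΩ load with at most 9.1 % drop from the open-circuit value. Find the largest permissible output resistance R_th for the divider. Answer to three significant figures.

R_th ≤ 22.0 kΩ

Loading drop = R_th/(R_th + R_L) ≤ 0.0910, so R_th ≤ R_L · ε/(1−ε) = 220 kΩ × 0.0910/0.9090 = 22.0 kΩ.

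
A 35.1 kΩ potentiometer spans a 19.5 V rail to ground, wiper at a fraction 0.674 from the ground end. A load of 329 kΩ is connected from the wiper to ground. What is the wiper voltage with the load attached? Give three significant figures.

V ≈ 12.8 V

The wiper splits the pot into (1−α)R = 11.44 kΩ above and αR = 23.66 kΩ below.
Lower section ‖ load = 22.07 kΩ.
V_wiper = 19.5 × 22.07/(11.44 + 22.07) = 12.8 V.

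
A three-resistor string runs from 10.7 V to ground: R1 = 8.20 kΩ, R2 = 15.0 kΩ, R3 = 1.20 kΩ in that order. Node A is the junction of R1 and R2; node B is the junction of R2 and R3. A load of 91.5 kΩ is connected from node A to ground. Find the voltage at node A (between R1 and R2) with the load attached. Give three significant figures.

V ≈ 6.71 V

Below node A the series string R2+R3 = 16.20 kΩ sits in parallel with the 91.5 kΩ load: 13.76 kΩ.
V_A = 10.7 × 13.76/(8.20 + 13.76) = 6.71 V.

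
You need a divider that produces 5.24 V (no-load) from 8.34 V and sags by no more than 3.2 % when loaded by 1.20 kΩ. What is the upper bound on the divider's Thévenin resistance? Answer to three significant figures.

Loading drop = R_th/(R_th + R_L) ≤ 0.0320, so R_th ≤ R_L · ε/(1−ε) = 1.20 kΩ × 0.0320/0.9680 = 39.7 Ω.
(Any R1, R2 with R2/(R1+R2) = 0.628 and R1‖R2 ≤ 39.7 Ω will meet the spec.)

R_th ≤ 39.7 Ω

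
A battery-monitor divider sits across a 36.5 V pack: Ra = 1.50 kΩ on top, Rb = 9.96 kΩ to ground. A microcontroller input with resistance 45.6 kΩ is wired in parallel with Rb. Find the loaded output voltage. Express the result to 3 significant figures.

V_out ≈ 30.8 V

The load sits in parallel with Rb: Rb‖R_L = (9.96 × 45.6) / (9.96 + 45.6) = 8.175 kΩ.
V_out = 36.5 × 8.175 / (1.50 + 8.175) = 36.5 × 8.175/9.675 = 30.8 V.
(Unloaded it would have been 31.7 V.)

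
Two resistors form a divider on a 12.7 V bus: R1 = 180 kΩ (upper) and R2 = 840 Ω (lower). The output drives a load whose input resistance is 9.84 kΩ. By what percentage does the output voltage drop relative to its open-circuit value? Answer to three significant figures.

The divider's output (Thévenin) resistance is R1‖R2 = 836.1 Ω.
Fractional drop under load = R_th/(R_th + R_L) = 836.1 / (836.1 + 9840) = 0.07831.
So the output falls by 7.83 %.

7.83 %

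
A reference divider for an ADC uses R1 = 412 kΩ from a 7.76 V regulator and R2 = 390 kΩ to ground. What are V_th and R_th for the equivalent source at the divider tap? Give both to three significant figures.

V_th is the open-circuit tap voltage: 7.76 × 390/(412 + 390) = 3.77 V.
With the supply zeroed, R1 and R2 appear in parallel from the tap: R_th = R1‖R2 = (412 × 390)/802.0 = 200 kΩ.

V_th = 3.77 V, R_th = 200 kΩ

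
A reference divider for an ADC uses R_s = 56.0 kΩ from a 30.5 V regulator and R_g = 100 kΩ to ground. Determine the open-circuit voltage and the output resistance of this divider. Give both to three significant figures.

V_th = 19.6 V, R_th = 35.9 kΩ

V_th is the open-circuit tap voltage: 30.5 × 100/(56.0 + 100) = 19.6 V.
With the supply zeroed, R_s and R_g appear in parallel from the tap: R_th = R_s‖R_g = (56.0 × 100)/156.0 = 35.9 kΩ.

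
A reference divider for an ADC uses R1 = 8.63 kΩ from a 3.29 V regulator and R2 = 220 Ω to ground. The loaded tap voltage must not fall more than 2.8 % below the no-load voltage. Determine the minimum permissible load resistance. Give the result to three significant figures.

Output resistance R_th = R1‖R2 = (8630 × 220)/8850 = 214.5 Ω.
The fractional drop is R_th/(R_th + R_L); requiring this ≤ 0.0280 gives R_L ≥ R_th(1/0.0280 − 1) = 214.5 × 34.71 = 7.45 kΩ.

R_L(min) ≈ 7.45 kΩ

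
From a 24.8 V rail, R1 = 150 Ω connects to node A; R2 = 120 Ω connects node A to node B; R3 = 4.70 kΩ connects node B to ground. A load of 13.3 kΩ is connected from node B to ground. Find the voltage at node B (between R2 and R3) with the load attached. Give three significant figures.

V ≈ 23.0 V

At node B, R3 is in parallel with the load: R3‖R_L = 3473 Ω.
Below node A the resistance is R2 + (R3‖R_L) = 3593 Ω, so V_A = 24.8 × 3593/3743 = 23.81 V.
Then V_B = V_A × (R3‖R_L)/(R2 + R3‖R_L) = 23.81 × 3473/3593 = 23.0 V.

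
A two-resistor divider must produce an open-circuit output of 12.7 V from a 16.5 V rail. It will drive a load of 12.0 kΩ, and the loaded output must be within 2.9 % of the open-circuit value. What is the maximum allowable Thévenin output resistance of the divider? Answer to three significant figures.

R_th ≤ 358 Ω

Loading drop = R_th/(R_th + R_L) ≤ 0.0290, so R_th ≤ R_L · ε/(1−ε) = 12.0 kΩ × 0.0290/0.9710 = 358 Ω.
(Any R1, R2 with R2/(R1+R2) = 0.770 and R1‖R2 ≤ 358 Ω will meet the spec.)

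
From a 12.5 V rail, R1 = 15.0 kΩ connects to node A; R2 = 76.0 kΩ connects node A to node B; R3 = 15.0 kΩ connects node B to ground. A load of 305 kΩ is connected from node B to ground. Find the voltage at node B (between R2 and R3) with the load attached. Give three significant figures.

V ≈ 1.70 V

At node B, R3 is in parallel with the load: R3‖R_L = 14.30 kΩ.
Below node A the resistance is R2 + (R3‖R_L) = 90.30 kΩ, so V_A = 12.5 × 90.30/105.3 = 10.72 V.
Then V_B = V_A × (R3‖R_L)/(R2 + R3‖R_L) = 10.72 × 14.30/90.30 = 1.70 V.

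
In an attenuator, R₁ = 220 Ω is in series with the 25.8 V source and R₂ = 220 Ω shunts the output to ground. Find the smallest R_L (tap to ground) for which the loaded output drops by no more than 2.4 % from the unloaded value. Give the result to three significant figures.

Output resistance R_th = R₁‖R₂ = (220 × 220)/440.0 = 110.0 Ω.
The fractional drop is R_th/(R_th + R_L); requiring this ≤ 0.0240 gives R_L ≥ R_th(1/0.0240 − 1) = 110.0 × 40.67 = 4.47 kΩ.

R_L(min) ≈ 4.47 kΩ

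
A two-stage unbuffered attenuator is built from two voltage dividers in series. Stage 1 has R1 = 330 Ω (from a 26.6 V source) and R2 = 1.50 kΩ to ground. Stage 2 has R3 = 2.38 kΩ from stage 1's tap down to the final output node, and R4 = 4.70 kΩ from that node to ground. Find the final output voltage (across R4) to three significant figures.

Stage 2 presents R3+R4 = 7080 Ω as a load on stage 1's tap.
Stage 1's lower leg becomes R2‖(R3+R4) = 1238 Ω, so V_mid = 26.6 × 1238/1568 = 21.00 V.
Stage 2 is itself unloaded: V_out = V_mid × R4/(R3+R4) = 21.00 × 4700/7080 = 13.9 V.

V_out ≈ 13.9 V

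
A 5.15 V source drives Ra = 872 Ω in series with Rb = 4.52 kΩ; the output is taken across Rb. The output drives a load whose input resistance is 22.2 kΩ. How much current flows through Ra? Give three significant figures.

I ≈ 1.11 mA

Rb‖R_L = 3755 Ω, so the source sees Ra + Rb‖R_L = 4627 Ω.
I = 5.15 V / 4627 Ω = 1.11 mA.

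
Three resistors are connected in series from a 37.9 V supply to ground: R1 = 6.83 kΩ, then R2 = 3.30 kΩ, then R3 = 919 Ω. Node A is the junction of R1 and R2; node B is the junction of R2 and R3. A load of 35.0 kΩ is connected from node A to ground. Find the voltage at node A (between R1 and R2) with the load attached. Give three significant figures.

V ≈ 13.5 V

Below node A the series string R2+R3 = 4219 Ω sits in parallel with the 35000 Ω load: 3765 Ω.
V_A = 37.9 × 3765/(6830 + 3765) = 13.5 V.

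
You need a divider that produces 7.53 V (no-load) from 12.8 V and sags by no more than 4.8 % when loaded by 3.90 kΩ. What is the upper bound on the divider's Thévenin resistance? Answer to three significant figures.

R_th ≤ 197 Ω

Loading drop = R_th/(R_th + R_L) ≤ 0.0480, so R_th ≤ R_L · ε/(1−ε) = 3.90 kΩ × 0.0480/0.9520 = 197 Ω.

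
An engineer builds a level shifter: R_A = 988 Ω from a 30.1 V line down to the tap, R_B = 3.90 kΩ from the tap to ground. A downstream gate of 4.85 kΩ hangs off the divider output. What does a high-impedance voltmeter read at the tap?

V_out ≈ 20.7 V

The load sits in parallel with R_B: R_B‖R_L = (3900 × 4850) / (3900 + 4850) = 2162 Ω.
V_out = 30.1 × 2162 / (988 + 2162) = 30.1 × 2162/3150 = 20.7 V.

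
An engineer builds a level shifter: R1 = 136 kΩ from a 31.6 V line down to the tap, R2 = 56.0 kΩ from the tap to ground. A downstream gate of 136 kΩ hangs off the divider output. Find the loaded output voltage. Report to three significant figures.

The load sits in parallel with R2: R2‖R_L = (56.0 × 136) / (56.0 + 136) = 39.67 kΩ.
V_out = 31.6 × 39.67 / (136 + 39.67) = 31.6 × 39.67/175.7 = 7.14 V.

V_out ≈ 7.14 V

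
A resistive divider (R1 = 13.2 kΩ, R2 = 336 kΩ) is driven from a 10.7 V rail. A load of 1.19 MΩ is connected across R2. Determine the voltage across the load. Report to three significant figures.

The load sits in parallel with R2: R2‖R_L = (336 × 1190) / (336 + 1190) = 262.0 kΩ.
V_out = 10.7 × 262.0 / (13.2 + 262.0) = 10.7 × 262.0/275.2 = 10.2 V.

V_out ≈ 10.2 V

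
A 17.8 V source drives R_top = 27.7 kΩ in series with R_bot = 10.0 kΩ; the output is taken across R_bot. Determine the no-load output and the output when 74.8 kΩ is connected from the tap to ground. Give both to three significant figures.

Open-circuit: V = 17.8 × 10.0/(27.7 + 10.0) = 4.72 V.
With the load, R_bot becomes R_bot‖R_L = 8.821 kΩ, so V = 17.8 × 8.821/36.52 = 4.30 V.

Unloaded: 4.72 V; loaded: 4.30 V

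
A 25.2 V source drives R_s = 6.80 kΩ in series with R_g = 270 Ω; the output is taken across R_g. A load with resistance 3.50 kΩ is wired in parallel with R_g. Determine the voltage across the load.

V_out ≈ 0.896 V

The load sits in parallel with R_g: R_g‖R_L = (270 × 3500) / (270 + 3500) = 250.7 Ω.
V_out = 25.2 × 250.7 / (6800 + 250.7) = 25.2 × 250.7/7051 = 0.896 V.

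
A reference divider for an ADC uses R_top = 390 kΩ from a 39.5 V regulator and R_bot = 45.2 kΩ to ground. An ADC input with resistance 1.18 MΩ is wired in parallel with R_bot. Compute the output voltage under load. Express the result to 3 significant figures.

The load sits in parallel with R_bot: R_bot‖R_L = (45.2 × 1180) / (45.2 + 1180) = 43.53 kΩ.
V_out = 39.5 × 43.53 / (390 + 43.53) = 39.5 × 43.53/433.5 = 3.97 V.

V_out ≈ 3.97 V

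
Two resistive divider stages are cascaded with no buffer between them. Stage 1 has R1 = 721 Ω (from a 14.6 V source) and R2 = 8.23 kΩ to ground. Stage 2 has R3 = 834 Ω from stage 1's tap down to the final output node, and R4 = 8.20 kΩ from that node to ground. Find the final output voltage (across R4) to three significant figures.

Stage 2 presents R3+R4 = 9034 Ω as a load on stage 1's tap.
Stage 1's lower leg becomes R2‖(R3+R4) = 4307 Ω, so V_mid = 14.6 × 4307/5028 = 12.51 V.
Stage 2 is itself unloaded: V_out = V_mid × R4/(R3+R4) = 12.51 × 8200/9034 = 11.4 V.

V_out ≈ 11.4 V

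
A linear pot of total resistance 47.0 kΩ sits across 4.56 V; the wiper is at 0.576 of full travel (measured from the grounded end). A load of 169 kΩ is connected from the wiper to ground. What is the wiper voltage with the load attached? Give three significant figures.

V ≈ 2.46 V

The wiper splits the pot into (1−α)R = 19.93 kΩ above and αR = 27.07 kΩ below.
Lower section ‖ load = 23.33 kΩ.
V_wiper = 4.56 × 23.33/(19.93 + 23.33) = 2.46 V.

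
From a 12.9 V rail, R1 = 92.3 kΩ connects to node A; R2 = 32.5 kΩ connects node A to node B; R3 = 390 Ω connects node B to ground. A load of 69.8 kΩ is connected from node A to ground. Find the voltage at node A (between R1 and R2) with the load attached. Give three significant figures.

Below node A the series string R2+R3 = 32890 Ω sits in parallel with the 69800 Ω load: 22360 Ω.
V_A = 12.9 × 22360/(92300 + 22360) = 2.52 V.

V ≈ 2.52 V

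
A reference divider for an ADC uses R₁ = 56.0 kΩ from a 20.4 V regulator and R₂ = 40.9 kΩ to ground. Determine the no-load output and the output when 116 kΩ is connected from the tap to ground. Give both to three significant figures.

Unloaded: 8.61 V; loaded: 7.15 V

Open-circuit: V = 20.4 × 40.9/(56.0 + 40.9) = 8.61 V.
With the load, R₂ becomes R₂‖R_L = 30.24 kΩ, so V = 20.4 × 30.24/86.24 = 7.15 V.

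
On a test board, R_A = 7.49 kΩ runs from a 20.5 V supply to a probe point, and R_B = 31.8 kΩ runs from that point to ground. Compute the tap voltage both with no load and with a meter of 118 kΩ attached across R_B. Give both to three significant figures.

Open-circuit: V = 20.5 × 31.8/(7.49 + 31.8) = 16.6 V.
With the load, R_B becomes R_B‖R_L = 25.05 kΩ, so V = 20.5 × 25.05/32.54 = 15.8 V.

Unloaded: 16.6 V; loaded: 15.8 V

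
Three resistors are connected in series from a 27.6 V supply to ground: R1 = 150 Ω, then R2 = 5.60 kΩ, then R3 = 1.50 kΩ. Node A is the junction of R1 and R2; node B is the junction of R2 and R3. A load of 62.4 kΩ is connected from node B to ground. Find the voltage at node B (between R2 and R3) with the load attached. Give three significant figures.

At node B, R3 is in parallel with the load: R3‖R_L = 1465 Ω.
Below node A the resistance is R2 + (R3‖R_L) = 7065 Ω, so V_A = 27.6 × 7065/7215 = 27.03 V.
Then V_B = V_A × (R3‖R_L)/(R2 + R3‖R_L) = 27.03 × 1465/7065 = 5.60 V.

V ≈ 5.60 V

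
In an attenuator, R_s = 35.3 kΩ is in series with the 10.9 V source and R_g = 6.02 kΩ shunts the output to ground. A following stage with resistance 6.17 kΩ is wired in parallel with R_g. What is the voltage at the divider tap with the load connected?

The load sits in parallel with R_g: R_g‖R_L = (6.02 × 6.17) / (6.02 + 6.17) = 3.047 kΩ.
V_out = 10.9 × 3.047 / (35.3 + 3.047) = 10.9 × 3.047/38.35 = 0.866 V.
(Unloaded it would have been 1.59 V.)

V_out ≈ 0.866 V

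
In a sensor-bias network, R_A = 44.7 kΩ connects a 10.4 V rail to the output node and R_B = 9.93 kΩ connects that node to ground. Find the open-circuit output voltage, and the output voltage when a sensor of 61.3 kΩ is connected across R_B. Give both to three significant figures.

Unloaded: 1.89 V; loaded: 1.67 V

Open-circuit: V = 10.4 × 9.93/(44.7 + 9.93) = 1.89 V.
With the load, R_B becomes R_B‖R_L = 8.546 kΩ, so V = 10.4 × 8.546/53.25 = 1.67 V.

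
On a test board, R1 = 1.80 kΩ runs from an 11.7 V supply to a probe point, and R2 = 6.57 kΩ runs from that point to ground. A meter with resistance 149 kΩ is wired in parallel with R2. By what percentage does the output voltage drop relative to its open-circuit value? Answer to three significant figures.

0.939 %

The divider's output (Thévenin) resistance is R1‖R2 = 1.413 kΩ.
Fractional drop under load = R_th/(R_th + R_L) = 1.413 / (1.413 + 149) = 0.009393.
So the output falls by 0.939 %.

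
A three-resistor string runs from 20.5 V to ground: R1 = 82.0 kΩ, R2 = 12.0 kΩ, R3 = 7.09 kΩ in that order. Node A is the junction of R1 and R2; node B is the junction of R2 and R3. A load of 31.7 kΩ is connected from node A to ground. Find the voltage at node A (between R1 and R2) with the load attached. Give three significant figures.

Below node A the series string R2+R3 = 19.09 kΩ sits in parallel with the 31.7 kΩ load: 11.91 kΩ.
V_A = 20.5 × 11.91/(82.0 + 11.91) = 2.60 V.

V ≈ 2.60 V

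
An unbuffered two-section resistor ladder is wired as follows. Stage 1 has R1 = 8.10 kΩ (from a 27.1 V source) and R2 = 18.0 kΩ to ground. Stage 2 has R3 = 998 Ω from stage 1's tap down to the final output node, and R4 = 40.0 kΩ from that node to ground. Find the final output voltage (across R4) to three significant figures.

V_out ≈ 16.0 V

Stage 2 presents R3+R4 = 41000 Ω as a load on stage 1's tap.
Stage 1's lower leg becomes R2‖(R3+R4) = 12510 Ω, so V_mid = 27.1 × 12510/20610 = 16.45 V.
Stage 2 is itself unloaded: V_out = V_mid × R4/(R3+R4) = 16.45 × 40000/41000 = 16.0 V.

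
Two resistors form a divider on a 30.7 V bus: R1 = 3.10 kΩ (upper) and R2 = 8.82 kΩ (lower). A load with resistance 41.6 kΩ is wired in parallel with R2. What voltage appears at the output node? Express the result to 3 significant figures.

V_out ≈ 21.5 V

The load sits in parallel with R2: R2‖R_L = (8.82 × 41.6) / (8.82 + 41.6) = 7.277 kΩ.
V_out = 30.7 × 7.277 / (3.10 + 7.277) = 30.7 × 7.277/10.38 = 21.5 V.
(Unloaded it would have been 22.7 V.)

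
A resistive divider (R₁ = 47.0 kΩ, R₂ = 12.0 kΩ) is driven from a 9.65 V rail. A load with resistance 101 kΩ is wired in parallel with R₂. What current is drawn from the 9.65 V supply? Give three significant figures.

I ≈ 0.167 mA

R₂‖R_L = 10.73 kΩ, so the source sees R₁ + R₂‖R_L = 57.73 kΩ.
I = 9.65 V / 57.73 kΩ = 0.167 mA.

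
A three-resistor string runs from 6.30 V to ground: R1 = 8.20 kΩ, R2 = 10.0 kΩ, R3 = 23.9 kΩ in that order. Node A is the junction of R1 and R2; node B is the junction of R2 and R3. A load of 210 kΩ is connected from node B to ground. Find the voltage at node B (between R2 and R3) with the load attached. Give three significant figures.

V ≈ 3.41 V

At node B, R3 is in parallel with the load: R3‖R_L = 21.46 kΩ.
Below node A the resistance is R2 + (R3‖R_L) = 31.46 kΩ, so V_A = 6.30 × 31.46/39.66 = 4.997 V.
Then V_B = V_A × (R3‖R_L)/(R2 + R3‖R_L) = 4.997 × 21.46/31.46 = 3.41 V.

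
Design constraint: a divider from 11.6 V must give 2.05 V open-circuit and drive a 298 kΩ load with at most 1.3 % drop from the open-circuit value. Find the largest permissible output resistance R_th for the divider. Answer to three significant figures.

Loading drop = R_th/(R_th + R_L) ≤ 0.0130, so R_th ≤ R_L · ε/(1−ε) = 298 kΩ × 0.0130/0.9870 = 3.93 kΩ.

R_th ≤ 3.93 kΩ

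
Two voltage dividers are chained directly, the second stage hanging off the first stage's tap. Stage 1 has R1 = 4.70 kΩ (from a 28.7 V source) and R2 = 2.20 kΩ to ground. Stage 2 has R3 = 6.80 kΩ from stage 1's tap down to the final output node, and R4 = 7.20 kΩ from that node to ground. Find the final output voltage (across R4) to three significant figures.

V_out ≈ 4.25 V

Stage 2 presents R3+R4 = 14.00 kΩ as a load on stage 1's tap.
Stage 1's lower leg becomes R2‖(R3+R4) = 1.901 kΩ, so V_mid = 28.7 × 1.901/6.601 = 8.266 V.
Stage 2 is itself unloaded: V_out = V_mid × R4/(R3+R4) = 8.266 × 7.20/14.00 = 4.25 V.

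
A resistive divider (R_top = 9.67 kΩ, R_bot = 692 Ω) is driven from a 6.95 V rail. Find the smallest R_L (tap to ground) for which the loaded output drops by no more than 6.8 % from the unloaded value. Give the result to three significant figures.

R_L(min) ≈ 8.85 kΩ

Output resistance R_th = R_top‖R_bot = (9670 × 692)/10360 = 645.8 Ω.
The fractional drop is R_th/(R_th + R_L); requiring this ≤ 0.0680 gives R_L ≥ R_th(1/0.0680 − 1) = 645.8 × 13.71 = 8.85 kΩ.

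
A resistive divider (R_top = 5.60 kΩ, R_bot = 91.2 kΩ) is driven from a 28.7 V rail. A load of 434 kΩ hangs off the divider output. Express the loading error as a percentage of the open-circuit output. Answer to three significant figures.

1.20 %

The divider's output (Thévenin) resistance is R_top‖R_bot = 5.276 kΩ.
Fractional drop under load = R_th/(R_th + R_L) = 5.276 / (5.276 + 434) = 0.01201.
So the output falls by 1.20 %.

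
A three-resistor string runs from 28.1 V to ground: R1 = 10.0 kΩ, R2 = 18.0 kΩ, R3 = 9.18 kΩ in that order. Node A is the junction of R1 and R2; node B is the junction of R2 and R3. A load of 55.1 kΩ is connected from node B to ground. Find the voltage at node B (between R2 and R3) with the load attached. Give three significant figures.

V ≈ 6.16 V

At node B, R3 is in parallel with the load: R3‖R_L = 7.869 kΩ.
Below node A the resistance is R2 + (R3‖R_L) = 25.87 kΩ, so V_A = 28.1 × 25.87/35.87 = 20.27 V.
Then V_B = V_A × (R3‖R_L)/(R2 + R3‖R_L) = 20.27 × 7.869/25.87 = 6.16 V.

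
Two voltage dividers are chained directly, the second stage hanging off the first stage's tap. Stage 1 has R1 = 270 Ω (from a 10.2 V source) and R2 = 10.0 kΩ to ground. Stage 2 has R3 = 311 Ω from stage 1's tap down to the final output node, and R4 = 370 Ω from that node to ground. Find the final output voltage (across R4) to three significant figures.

V_out ≈ 3.89 V

Stage 2 presents R3+R4 = 681.0 Ω as a load on stage 1's tap.
Stage 1's lower leg becomes R2‖(R3+R4) = 637.6 Ω, so V_mid = 10.2 × 637.6/907.6 = 7.166 V.
Stage 2 is itself unloaded: V_out = V_mid × R4/(R3+R4) = 7.166 × 370/681.0 = 3.89 V.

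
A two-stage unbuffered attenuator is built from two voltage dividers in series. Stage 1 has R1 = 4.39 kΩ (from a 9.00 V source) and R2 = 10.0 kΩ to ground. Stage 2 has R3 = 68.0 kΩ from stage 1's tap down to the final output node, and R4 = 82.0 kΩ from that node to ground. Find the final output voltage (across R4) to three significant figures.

V_out ≈ 3.35 V

Stage 2 presents R3+R4 = 150.0 kΩ as a load on stage 1's tap.
Stage 1's lower leg becomes R2‖(R3+R4) = 9.375 kΩ, so V_mid = 9.00 × 9.375/13.77 = 6.130 V.
Stage 2 is itself unloaded: V_out = V_mid × R4/(R3+R4) = 6.130 × 82.0/150.0 = 3.35 V.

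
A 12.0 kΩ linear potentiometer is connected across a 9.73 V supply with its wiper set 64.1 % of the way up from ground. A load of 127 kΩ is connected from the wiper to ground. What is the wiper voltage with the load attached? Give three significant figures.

The wiper splits the pot into (1−α)R = 4.308 kΩ above and αR = 7.692 kΩ below.
Lower section ‖ load = 7.253 kΩ.
V_wiper = 9.73 × 7.253/(4.308 + 7.253) = 6.10 V.

V ≈ 6.10 V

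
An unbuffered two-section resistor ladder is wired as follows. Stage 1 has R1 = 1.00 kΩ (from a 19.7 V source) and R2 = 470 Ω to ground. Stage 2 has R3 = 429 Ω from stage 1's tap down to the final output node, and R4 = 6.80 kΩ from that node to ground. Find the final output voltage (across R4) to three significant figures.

Stage 2 presents R3+R4 = 7229 Ω as a load on stage 1's tap.
Stage 1's lower leg becomes R2‖(R3+R4) = 441.3 Ω, so V_mid = 19.7 × 441.3/1441 = 6.032 V.
Stage 2 is itself unloaded: V_out = V_mid × R4/(R3+R4) = 6.032 × 6800/7229 = 5.67 V.

V_out ≈ 5.67 V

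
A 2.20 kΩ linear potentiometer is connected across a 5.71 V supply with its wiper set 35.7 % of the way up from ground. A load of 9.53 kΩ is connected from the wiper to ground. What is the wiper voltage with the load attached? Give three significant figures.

The wiper splits the pot into (1−α)R = 1415 Ω above and αR = 785.4 Ω below.
Lower section ‖ load = 725.6 Ω.
V_wiper = 5.71 × 725.6/(1415 + 725.6) = 1.94 V.

V ≈ 1.94 V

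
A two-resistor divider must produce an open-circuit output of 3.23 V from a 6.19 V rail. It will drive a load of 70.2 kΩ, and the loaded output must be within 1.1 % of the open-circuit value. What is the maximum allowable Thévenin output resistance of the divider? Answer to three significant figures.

Loading drop = R_th/(R_th + R_L) ≤ 0.0110, so R_th ≤ R_L · ε/(1−ε) = 70.2 kΩ × 0.0110/0.9890 = 781 Ω.
(Any R1, R2 with R2/(R1+R2) = 0.522 and R1‖R2 ≤ 781 Ω will meet the spec.)

R_th ≤ 781 Ω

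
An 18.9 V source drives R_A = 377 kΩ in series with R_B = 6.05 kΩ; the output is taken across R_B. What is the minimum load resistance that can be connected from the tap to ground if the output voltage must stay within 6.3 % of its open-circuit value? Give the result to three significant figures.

R_L(min) ≈ 88.6 kΩ

Output resistance R_th = R_A‖R_B = (377 × 6.05)/383.1 = 5.954 kΩ.
The fractional drop is R_th/(R_th + R_L); requiring this ≤ 0.0630 gives R_L ≥ R_th(1/0.0630 − 1) = 5.954 × 14.87 = 88.6 kΩ.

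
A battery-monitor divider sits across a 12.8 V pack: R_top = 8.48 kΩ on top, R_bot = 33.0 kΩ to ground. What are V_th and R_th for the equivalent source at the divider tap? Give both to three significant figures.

V_th is the open-circuit tap voltage: 12.8 × 33.0/(8.48 + 33.0) = 10.2 V.
With the supply zeroed, R_top and R_bot appear in parallel from the tap: R_th = R_top‖R_bot = (8.48 × 33.0)/41.48 = 6.75 kΩ.

V_th = 10.2 V, R_th = 6.75 kΩ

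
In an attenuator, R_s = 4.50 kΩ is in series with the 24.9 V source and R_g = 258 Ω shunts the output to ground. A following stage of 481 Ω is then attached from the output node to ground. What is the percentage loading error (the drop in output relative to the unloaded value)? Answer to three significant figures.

Unloaded V = 24.9 × 258/4758 = 1.350 V.
Loaded: R_g‖R_L = 167.9 Ω, giving V = 24.9 × 167.9/4668 = 0.8958 V.
Drop = (1.350 − 0.8958) / 1.350 = 33.7 %.

33.7 %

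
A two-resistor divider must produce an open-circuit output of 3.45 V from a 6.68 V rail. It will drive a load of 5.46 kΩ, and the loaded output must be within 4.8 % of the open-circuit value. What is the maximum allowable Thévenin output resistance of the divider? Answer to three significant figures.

R_th ≤ 275 Ω

Loading drop = R_th/(R_th + R_L) ≤ 0.0480, so R_th ≤ R_L · ε/(1−ε) = 5.46 kΩ × 0.0480/0.9520 = 275 Ω.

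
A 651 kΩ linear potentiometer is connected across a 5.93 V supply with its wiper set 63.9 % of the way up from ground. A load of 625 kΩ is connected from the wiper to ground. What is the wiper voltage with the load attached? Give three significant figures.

The wiper splits the pot into (1−α)R = 235.0 kΩ above and αR = 416.0 kΩ below.
Lower section ‖ load = 249.8 kΩ.
V_wiper = 5.93 × 249.8/(235.0 + 249.8) = 3.06 V.

V ≈ 3.06 V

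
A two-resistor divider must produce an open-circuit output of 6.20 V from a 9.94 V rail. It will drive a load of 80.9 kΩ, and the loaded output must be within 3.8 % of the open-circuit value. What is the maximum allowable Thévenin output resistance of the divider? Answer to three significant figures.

R_th ≤ 3.20 kΩ

Loading drop = R_th/(R_th + R_L) ≤ 0.0380, so R_th ≤ R_L · ε/(1−ε) = 80.9 kΩ × 0.0380/0.9620 = 3.20 kΩ.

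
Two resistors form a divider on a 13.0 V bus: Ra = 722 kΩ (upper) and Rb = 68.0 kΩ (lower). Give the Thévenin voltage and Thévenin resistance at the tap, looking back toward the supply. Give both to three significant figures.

V_th is the open-circuit tap voltage: 13.0 × 68.0/(722 + 68.0) = 1.12 V.
With the supply zeroed, Ra and Rb appear in parallel from the tap: R_th = Ra‖Rb = (722 × 68.0)/790.0 = 62.1 kΩ.

V_th = 1.12 V, R_th = 62.1 kΩ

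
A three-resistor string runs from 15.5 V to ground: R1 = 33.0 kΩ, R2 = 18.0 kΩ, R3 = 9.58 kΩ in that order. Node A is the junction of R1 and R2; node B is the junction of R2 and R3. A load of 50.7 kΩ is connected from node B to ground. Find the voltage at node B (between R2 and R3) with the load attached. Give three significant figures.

V ≈ 2.11 V

At node B, R3 is in parallel with the load: R3‖R_L = 8.057 kΩ.
Below node A the resistance is R2 + (R3‖R_L) = 26.06 kΩ, so V_A = 15.5 × 26.06/59.06 = 6.839 V.
Then V_B = V_A × (R3‖R_L)/(R2 + R3‖R_L) = 6.839 × 8.057/26.06 = 2.11 V.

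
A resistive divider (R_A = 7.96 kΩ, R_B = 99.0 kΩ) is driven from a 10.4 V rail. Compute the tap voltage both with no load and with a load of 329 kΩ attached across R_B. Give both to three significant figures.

Open-circuit: V = 10.4 × 99.0/(7.96 + 99.0) = 9.63 V.
With the load, R_B becomes R_B‖R_L = 76.10 kΩ, so V = 10.4 × 76.10/84.06 = 9.42 V.

Unloaded: 9.63 V; loaded: 9.42 V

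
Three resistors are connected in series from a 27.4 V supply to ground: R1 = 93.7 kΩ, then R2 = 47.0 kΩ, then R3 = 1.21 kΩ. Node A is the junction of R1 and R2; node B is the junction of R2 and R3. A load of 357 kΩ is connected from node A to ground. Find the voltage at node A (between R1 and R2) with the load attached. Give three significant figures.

Below node A the series string R2+R3 = 48.21 kΩ sits in parallel with the 357 kΩ load: 42.47 kΩ.
V_A = 27.4 × 42.47/(93.7 + 42.47) = 8.55 V.

V ≈ 8.55 V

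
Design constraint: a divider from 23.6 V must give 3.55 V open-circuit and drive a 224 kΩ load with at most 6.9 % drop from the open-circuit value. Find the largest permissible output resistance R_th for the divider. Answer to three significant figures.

Loading drop = R_th/(R_th + R_L) ≤ 0.0690, so R_th ≤ R_L · ε/(1−ε) = 224 kΩ × 0.0690/0.9310 = 16.6 kΩ.

R_th ≤ 16.6 kΩ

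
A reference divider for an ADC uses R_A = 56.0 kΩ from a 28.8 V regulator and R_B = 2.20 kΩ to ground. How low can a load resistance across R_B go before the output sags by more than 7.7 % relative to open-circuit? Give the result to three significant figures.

Output resistance R_th = R_A‖R_B = (56.0 × 2.20)/58.20 = 2.117 kΩ.
The fractional drop is R_th/(R_th + R_L); requiring this ≤ 0.0770 gives R_L ≥ R_th(1/0.0770 − 1) = 2.117 × 11.99 = 25.4 kΩ.

R_L(min) ≈ 25.4 kΩ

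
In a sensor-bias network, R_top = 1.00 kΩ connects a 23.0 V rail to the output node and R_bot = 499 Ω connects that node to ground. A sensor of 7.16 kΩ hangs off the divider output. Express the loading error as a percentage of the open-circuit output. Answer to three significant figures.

The divider's output (Thévenin) resistance is R_top‖R_bot = 332.9 Ω.
Fractional drop under load = R_th/(R_th + R_L) = 332.9 / (332.9 + 7160) = 0.04443.
So the output falls by 4.44 %.

4.44 %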